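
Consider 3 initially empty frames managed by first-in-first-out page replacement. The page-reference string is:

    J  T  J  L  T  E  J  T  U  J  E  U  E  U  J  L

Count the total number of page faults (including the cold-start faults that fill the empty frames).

10

J -> miss, frames [J]
T -> miss, frames [J, T]
J -> hit
L -> miss, frames [J, T, L]
T -> hit
E -> miss, evict J, frames [T, L, E]
J -> miss, evict T, frames [L, E, J]
T -> miss, evict L, frames [E, J, T]
U -> miss, evict E, frames [J, T, U]
J -> hit
E -> miss, evict J, frames [T, U, E]
U -> hit
E -> hit
U -> hit
J -> miss, evict T, frames [U, E, J]
L -> miss, evict U, frames [E, J, L]
Page faults: 10.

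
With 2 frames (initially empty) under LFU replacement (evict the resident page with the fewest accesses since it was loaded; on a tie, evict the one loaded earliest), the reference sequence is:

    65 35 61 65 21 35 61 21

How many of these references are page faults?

8

65: fault, frames [65]
35: fault, frames [65, 35]
61: fault, evict 65, frames [35, 61]
65: fault, evict 35, frames [61, 65]
21: fault, evict 61, frames [65, 21]
35: fault, evict 65, frames [21, 35]
61: fault, evict 21, frames [35, 61]
21: fault, evict 35, frames [61, 21]
Page faults: 8.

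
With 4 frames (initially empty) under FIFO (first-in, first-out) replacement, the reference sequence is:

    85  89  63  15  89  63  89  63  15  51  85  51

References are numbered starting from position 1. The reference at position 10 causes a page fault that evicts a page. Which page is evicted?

85

pos 1: 85 → fault, frames {85}
pos 2: 89 → fault, frames {85,89}
pos 3: 63 → fault, frames {85,89,63}
pos 4: 15 → fault, frames {85,89,63,15}
pos 5: 89 → hit
pos 6: 63 → hit
pos 7: 89 → hit
pos 8: 63 → hit
pos 9: 15 → hit
pos 10: 51 → fault, evict 85, frames {89,63,15,51}
At position 10, page 85 is evicted.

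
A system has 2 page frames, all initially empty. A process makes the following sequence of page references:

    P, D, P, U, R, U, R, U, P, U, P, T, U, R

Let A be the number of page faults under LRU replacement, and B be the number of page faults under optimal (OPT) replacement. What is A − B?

1

Under LRU: F F . F F . . . F . . F F F → 8 faults.
Under OPT: F F . F F . . . F . . F . F → 7 faults.
A − B = 8 − 7 = 1.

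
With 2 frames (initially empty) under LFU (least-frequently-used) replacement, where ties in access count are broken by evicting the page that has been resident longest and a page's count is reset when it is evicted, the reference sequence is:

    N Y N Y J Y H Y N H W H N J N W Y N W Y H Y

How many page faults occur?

N → fault, frames [N]
Y → fault, frames [N, Y]
N → hit
Y → hit
J → fault, evict N, frames [Y, J]
Y → hit
H → fault, evict J, frames [Y, H]
Y → hit
N → fault, evict H, frames [Y, N]
H → fault, evict N, frames [Y, H]
W → fault, evict H, frames [Y, W]
H → fault, evict W, frames [Y, H]
N → fault, evict H, frames [Y, N]
J → fault, evict N, frames [Y, J]
N → fault, evict J, frames [Y, N]
W → fault, evict N, frames [Y, W]
Y → hit
N → fault, evict W, frames [Y, N]
W → fault, evict N, frames [Y, W]
Y → hit
H → fault, evict W, frames [Y, H]
Y → hit
Page faults: 15.

15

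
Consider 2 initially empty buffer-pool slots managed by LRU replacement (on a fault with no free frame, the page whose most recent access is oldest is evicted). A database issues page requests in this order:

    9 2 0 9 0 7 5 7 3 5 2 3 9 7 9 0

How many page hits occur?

9: fault, frames {9}
2: fault, frames {9,2}
0: fault, evict 9, frames {2,0}
9: fault, evict 2, frames {0,9}
0: hit
7: fault, evict 9, frames {0,7}
5: fault, evict 0, frames {7,5}
7: hit
3: fault, evict 5, frames {7,3}
5: fault, evict 7, frames {3,5}
2: fault, evict 3, frames {5,2}
3: fault, evict 5, frames {2,3}
9: fault, evict 2, frames {3,9}
7: fault, evict 3, frames {9,7}
9: hit
0: fault, evict 7, frames {9,0}
Hits: 3.

3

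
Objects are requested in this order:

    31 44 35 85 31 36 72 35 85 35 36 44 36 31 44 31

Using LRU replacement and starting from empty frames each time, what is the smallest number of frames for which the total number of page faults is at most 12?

f=1: 16 faults
f=2: 13 faults
f=3: 12 faults
f=4: 10 faults
f=5: 8 faults
f=6: 6 faults
Smallest f with faults ≤ 12 is 3.

3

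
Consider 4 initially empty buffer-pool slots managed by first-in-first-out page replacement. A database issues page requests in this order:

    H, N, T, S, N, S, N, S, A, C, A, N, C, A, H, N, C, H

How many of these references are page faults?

8

H -> miss, frames [H]
N -> miss, frames [H, N]
T -> miss, frames [H, N, T]
S -> miss, frames [H, N, T, S]
N -> hit
S -> hit
N -> hit
S -> hit
A -> miss, evict H, frames [N, T, S, A]
C -> miss, evict N, frames [T, S, A, C]
A -> hit
N -> miss, evict T, frames [S, A, C, N]
C -> hit
A -> hit
H -> miss, evict S, frames [A, C, N, H]
N -> hit
C -> hit
H -> hit
Page faults: 8.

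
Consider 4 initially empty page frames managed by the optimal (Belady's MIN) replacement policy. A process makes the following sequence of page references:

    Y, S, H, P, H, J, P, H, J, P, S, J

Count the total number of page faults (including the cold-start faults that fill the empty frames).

5

Y: miss, frames {Y}
S: miss, frames {Y,S}
H: miss, frames {Y,S,H}
P: miss, frames {Y,S,H,P}
H: hit
J: miss, evict Y, frames {S,H,P,J}
P: hit
H: hit
J: hit
P: hit
S: hit
J: hit
Page faults: 5.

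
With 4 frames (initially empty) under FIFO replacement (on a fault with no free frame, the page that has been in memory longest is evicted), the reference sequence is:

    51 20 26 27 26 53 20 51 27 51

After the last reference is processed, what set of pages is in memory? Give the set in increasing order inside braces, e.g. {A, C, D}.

{26, 27, 51, 53}

51 -> fault, frames {51}
20 -> fault, frames {51,20}
26 -> fault, frames {51,20,26}
27 -> fault, frames {51,20,26,27}
26 -> hit
53 -> fault, evict 51, frames {20,26,27,53}
20 -> hit
51 -> fault, evict 20, frames {26,27,53,51}
27 -> hit
51 -> hit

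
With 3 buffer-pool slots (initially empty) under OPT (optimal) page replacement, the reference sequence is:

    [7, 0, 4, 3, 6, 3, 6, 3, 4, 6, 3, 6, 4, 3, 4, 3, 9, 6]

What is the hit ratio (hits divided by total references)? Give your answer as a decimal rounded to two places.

7 → miss, frames {7}
0 → miss, frames {7,0}
4 → miss, frames {7,0,4}
3 → miss, evict 0, frames {7,4,3}
6 → miss, evict 7, frames {4,3,6}
3 → hit
6 → hit
3 → hit
4 → hit
6 → hit
3 → hit
6 → hit
4 → hit
3 → hit
4 → hit
3 → hit
9 → miss, evict 3, frames {4,6,9}
6 → hit
Hits: 12 of 18 references → 12/18 = 0.6667.

0.67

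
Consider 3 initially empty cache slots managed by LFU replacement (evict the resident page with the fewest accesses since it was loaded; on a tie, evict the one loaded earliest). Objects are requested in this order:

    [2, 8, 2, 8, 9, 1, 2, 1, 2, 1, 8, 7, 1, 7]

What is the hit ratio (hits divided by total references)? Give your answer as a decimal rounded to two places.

0.64

2: miss, frames (2)
8: miss, frames (2 8)
2: hit
8: hit
9: miss, frames (2 8 9)
1: miss, evict 9, frames (2 8 1)
2: hit
1: hit
2: hit
1: hit
8: hit
7: miss, evict 8, frames (2 1 7)
1: hit
7: hit
Hits: 9 of 14 references → 9/14 = 0.6429.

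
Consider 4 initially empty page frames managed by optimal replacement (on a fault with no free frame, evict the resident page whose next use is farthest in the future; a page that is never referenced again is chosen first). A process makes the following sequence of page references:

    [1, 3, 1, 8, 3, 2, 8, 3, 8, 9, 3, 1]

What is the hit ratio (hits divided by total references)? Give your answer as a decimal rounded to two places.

1 → miss, frames (1)
3 → miss, frames (1 3)
1 → hit
8 → miss, frames (1 3 8)
3 → hit
2 → miss, frames (1 3 8 2)
8 → hit
3 → hit
8 → hit
9 → miss, evict 2, frames (1 3 8 9)
3 → hit
1 → hit
Hits: 7 of 12 references → 7/12 = 0.5833.

0.58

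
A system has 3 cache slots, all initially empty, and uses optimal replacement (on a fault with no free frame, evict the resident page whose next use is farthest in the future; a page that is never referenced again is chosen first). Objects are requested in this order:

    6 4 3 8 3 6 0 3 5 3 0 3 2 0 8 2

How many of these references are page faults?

6 -> fault, frames (6)
4 -> fault, frames (6 4)
3 -> fault, frames (6 4 3)
8 -> fault, evict 4, frames (6 3 8)
3 -> hit
6 -> hit
0 -> fault, evict 6, frames (3 8 0)
3 -> hit
5 -> fault, evict 8, frames (3 0 5)
3 -> hit
0 -> hit
3 -> hit
2 -> fault, evict 5, frames (3 0 2)
0 -> hit
8 -> fault, evict 0, frames (3 2 8)
2 -> hit
Page faults: 8.

8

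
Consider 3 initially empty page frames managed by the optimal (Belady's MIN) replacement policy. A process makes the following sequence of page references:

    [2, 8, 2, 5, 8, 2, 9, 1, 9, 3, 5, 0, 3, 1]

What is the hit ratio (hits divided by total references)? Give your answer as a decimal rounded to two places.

2 → miss, frames [2]
8 → miss, frames [2, 8]
2 → hit
5 → miss, frames [2, 8, 5]
8 → hit
2 → hit
9 → miss, evict 8, frames [2, 5, 9]
1 → miss, evict 2, frames [5, 9, 1]
9 → hit
3 → miss, evict 9, frames [5, 1, 3]
5 → hit
0 → miss, evict 5, frames [1, 3, 0]
3 → hit
1 → hit
Hits: 7 of 14 references → 7/14 = 0.5000.

0.50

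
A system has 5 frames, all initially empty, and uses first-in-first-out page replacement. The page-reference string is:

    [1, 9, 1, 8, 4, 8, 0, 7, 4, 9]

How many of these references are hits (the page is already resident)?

4

1 → fault, frames {1}
9 → fault, frames {1,9}
1 → hit
8 → fault, frames {1,9,8}
4 → fault, frames {1,9,8,4}
8 → hit
0 → fault, frames {1,9,8,4,0}
7 → fault, evict 1, frames {9,8,4,0,7}
4 → hit
9 → hit
Hits: 4.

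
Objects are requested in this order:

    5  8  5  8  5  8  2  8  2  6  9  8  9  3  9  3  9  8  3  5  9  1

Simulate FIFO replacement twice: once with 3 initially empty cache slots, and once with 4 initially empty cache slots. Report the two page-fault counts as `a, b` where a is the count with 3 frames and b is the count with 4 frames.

10, 9

3 frames: F F . . . . F . . F F F . F . . . . . F F F → 10 faults.
4 frames: F F . . . . F . . F F . . F . . . F . F . F → 9 faults.
9 < 10: adding a frame reduced faults, as is typical.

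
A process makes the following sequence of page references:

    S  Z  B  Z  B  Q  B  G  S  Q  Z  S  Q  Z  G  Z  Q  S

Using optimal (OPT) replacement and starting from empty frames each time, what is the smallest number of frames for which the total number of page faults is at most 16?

f=1: 18 faults
f=2: 11 faults
f=3: 8 faults
f=4: 5 faults
f=5: 5 faults
Smallest f with faults ≤ 16 is 2.

2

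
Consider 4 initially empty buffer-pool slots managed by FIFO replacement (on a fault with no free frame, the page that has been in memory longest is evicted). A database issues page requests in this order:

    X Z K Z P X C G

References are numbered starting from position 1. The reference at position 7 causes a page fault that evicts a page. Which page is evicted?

pos 1: X → miss, frames (X)
pos 2: Z → miss, frames (X Z)
pos 3: K → miss, frames (X Z K)
pos 4: Z → hit
pos 5: P → miss, frames (X Z K P)
pos 6: X → hit
pos 7: C → miss, evict X, frames (Z K P C)
At position 7, page X is evicted.

X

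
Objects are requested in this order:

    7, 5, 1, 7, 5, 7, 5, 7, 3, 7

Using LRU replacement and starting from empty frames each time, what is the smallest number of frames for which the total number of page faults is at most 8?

f=1: 10 faults
f=2: 6 faults
f=3: 4 faults
f=4: 4 faults
Smallest f with faults ≤ 8 is 2.

2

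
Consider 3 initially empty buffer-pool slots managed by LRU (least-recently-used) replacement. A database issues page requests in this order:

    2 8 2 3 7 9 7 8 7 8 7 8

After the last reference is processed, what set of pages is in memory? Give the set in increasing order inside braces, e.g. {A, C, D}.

{7, 8, 9}

2 -> fault, frames [2]
8 -> fault, frames [2, 8]
2 -> hit
3 -> fault, frames [8, 2, 3]
7 -> fault, evict 8, frames [2, 3, 7]
9 -> fault, evict 2, frames [3, 7, 9]
7 -> hit
8 -> fault, evict 3, frames [9, 7, 8]
7 -> hit
8 -> hit
7 -> hit
8 -> hit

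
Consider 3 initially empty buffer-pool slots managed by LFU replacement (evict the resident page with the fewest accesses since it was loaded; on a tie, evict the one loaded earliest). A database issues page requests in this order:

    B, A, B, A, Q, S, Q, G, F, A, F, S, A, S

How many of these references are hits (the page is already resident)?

6

B -> fault, frames (B)
A -> fault, frames (B A)
B -> hit
A -> hit
Q -> fault, frames (B A Q)
S -> fault, evict Q, frames (B A S)
Q -> fault, evict S, frames (B A Q)
G -> fault, evict Q, frames (B A G)
F -> fault, evict G, frames (B A F)
A -> hit
F -> hit
S -> fault, evict B, frames (A F S)
A -> hit
S -> hit
Hits: 6.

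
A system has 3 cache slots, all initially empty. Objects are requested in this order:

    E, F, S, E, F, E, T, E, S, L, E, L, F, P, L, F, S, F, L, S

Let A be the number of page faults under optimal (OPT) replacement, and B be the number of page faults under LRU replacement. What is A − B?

-1

Under OPT: F F F . . . F . . F . . F F . . F . . . → 8 faults.
Under LRU: F F F . . . F . F F . . F F . . F . . . → 9 faults.
A − B = 8 − 9 = -1.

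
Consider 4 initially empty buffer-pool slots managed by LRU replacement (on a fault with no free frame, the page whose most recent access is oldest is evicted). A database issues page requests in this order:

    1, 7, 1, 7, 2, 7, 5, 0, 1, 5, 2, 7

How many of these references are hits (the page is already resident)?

4

1: miss, frames [1]
7: miss, frames [1, 7]
1: hit
7: hit
2: miss, frames [1, 7, 2]
7: hit
5: miss, frames [1, 2, 7, 5]
0: miss, evict 1, frames [2, 7, 5, 0]
1: miss, evict 2, frames [7, 5, 0, 1]
5: hit
2: miss, evict 7, frames [0, 1, 5, 2]
7: miss, evict 0, frames [1, 5, 2, 7]
Hits: 4.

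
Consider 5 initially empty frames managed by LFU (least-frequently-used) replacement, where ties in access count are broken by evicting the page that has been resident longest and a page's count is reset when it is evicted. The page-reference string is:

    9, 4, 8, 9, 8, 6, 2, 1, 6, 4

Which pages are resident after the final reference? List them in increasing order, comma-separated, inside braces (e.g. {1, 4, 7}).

{1, 4, 6, 8, 9}

9: miss, frames {9}
4: miss, frames {9,4}
8: miss, frames {9,4,8}
9: hit
8: hit
6: miss, frames {9,4,8,6}
2: miss, frames {9,4,8,6,2}
1: miss, evict 4, frames {9,8,6,2,1}
6: hit
4: miss, evict 2, frames {9,8,6,1,4}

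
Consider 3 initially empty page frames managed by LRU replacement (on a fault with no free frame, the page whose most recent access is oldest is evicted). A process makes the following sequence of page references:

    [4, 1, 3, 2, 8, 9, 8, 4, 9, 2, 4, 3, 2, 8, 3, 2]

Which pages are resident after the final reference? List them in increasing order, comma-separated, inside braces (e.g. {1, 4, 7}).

4 → fault, frames {4}
1 → fault, frames {4,1}
3 → fault, frames {4,1,3}
2 → fault, evict 4, frames {1,3,2}
8 → fault, evict 1, frames {3,2,8}
9 → fault, evict 3, frames {2,8,9}
8 → hit
4 → fault, evict 2, frames {9,8,4}
9 → hit
2 → fault, evict 8, frames {4,9,2}
4 → hit
3 → fault, evict 9, frames {2,4,3}
2 → hit
8 → fault, evict 4, frames {3,2,8}
3 → hit
2 → hit

{2, 3, 8}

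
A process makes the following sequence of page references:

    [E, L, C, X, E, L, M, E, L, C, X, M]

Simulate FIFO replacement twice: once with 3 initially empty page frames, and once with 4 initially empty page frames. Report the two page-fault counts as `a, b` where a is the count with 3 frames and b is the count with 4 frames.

3 frames: F F F F F F F . . F F . → 9 faults.
4 frames: F F F F . . F F F F F F → 10 faults.
10 > 9: adding a frame increased faults — Belady's anomaly.

9, 10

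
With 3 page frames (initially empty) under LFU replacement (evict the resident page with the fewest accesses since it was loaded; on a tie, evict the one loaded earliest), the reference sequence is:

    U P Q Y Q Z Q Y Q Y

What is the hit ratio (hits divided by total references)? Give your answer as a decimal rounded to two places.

0.50

U -> miss, frames [U]
P -> miss, frames [U, P]
Q -> miss, frames [U, P, Q]
Y -> miss, evict U, frames [P, Q, Y]
Q -> hit
Z -> miss, evict P, frames [Q, Y, Z]
Q -> hit
Y -> hit
Q -> hit
Y -> hit
Hits: 5 of 10 references → 5/10 = 0.5000.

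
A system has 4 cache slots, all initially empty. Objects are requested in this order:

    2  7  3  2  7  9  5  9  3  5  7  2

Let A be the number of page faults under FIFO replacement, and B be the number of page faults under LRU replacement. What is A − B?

-1

Under FIFO: F F F . . F F . . . . F → 6 faults.
Under LRU: F F F . . F F . F . . F → 7 faults.
A − B = 6 − 7 = -1.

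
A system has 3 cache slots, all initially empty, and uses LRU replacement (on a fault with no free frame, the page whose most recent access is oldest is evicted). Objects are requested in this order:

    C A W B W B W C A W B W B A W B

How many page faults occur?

C: fault, frames {C}
A: fault, frames {C,A}
W: fault, frames {C,A,W}
B: fault, evict C, frames {A,W,B}
W: hit
B: hit
W: hit
C: fault, evict A, frames {B,W,C}
A: fault, evict B, frames {W,C,A}
W: hit
B: fault, evict C, frames {A,W,B}
W: hit
B: hit
A: hit
W: hit
B: hit
Page faults: 7.

7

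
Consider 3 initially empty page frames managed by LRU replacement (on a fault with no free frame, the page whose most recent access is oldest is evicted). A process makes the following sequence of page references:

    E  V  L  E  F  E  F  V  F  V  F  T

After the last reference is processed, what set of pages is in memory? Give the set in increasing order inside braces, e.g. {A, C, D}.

{F, T, V}

E: miss, frames {E}
V: miss, frames {E,V}
L: miss, frames {E,V,L}
E: hit
F: miss, evict V, frames {L,E,F}
E: hit
F: hit
V: miss, evict L, frames {E,F,V}
F: hit
V: hit
F: hit
T: miss, evict E, frames {V,F,T}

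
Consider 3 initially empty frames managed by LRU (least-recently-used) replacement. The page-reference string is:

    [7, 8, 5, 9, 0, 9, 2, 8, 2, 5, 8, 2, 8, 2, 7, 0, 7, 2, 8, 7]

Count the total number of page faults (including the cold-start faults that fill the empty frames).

7 → miss, frames [7]
8 → miss, frames [7, 8]
5 → miss, frames [7, 8, 5]
9 → miss, evict 7, frames [8, 5, 9]
0 → miss, evict 8, frames [5, 9, 0]
9 → hit
2 → miss, evict 5, frames [0, 9, 2]
8 → miss, evict 0, frames [9, 2, 8]
2 → hit
5 → miss, evict 9, frames [8, 2, 5]
8 → hit
2 → hit
8 → hit
2 → hit
7 → miss, evict 5, frames [8, 2, 7]
0 → miss, evict 8, frames [2, 7, 0]
7 → hit
2 → hit
8 → miss, evict 0, frames [7, 2, 8]
7 → hit
Page faults: 11.

11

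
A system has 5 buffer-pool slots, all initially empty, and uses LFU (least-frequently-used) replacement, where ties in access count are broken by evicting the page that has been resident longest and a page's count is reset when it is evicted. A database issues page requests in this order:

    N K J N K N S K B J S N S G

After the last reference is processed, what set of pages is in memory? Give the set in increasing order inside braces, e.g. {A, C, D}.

{G, J, K, N, S}

N → miss, frames (N)
K → miss, frames (N K)
J → miss, frames (N K J)
N → hit
K → hit
N → hit
S → miss, frames (N K J S)
K → hit
B → miss, frames (N K J S B)
J → hit
S → hit
N → hit
S → hit
G → miss, evict B, frames (N K J S G)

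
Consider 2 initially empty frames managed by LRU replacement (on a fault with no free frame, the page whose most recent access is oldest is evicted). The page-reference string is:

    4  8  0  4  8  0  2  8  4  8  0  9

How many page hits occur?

4: fault, frames (4)
8: fault, frames (4 8)
0: fault, evict 4, frames (8 0)
4: fault, evict 8, frames (0 4)
8: fault, evict 0, frames (4 8)
0: fault, evict 4, frames (8 0)
2: fault, evict 8, frames (0 2)
8: fault, evict 0, frames (2 8)
4: fault, evict 2, frames (8 4)
8: hit
0: fault, evict 4, frames (8 0)
9: fault, evict 8, frames (0 9)
Hits: 1.

1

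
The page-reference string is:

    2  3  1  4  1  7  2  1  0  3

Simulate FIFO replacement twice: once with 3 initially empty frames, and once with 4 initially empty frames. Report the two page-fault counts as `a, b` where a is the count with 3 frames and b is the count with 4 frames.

3 frames: F F F F . F F F F F → 9 faults.
4 frames: F F F F . F F . F F → 8 faults.
8 < 9: adding a frame reduced faults, as is typical.

9, 8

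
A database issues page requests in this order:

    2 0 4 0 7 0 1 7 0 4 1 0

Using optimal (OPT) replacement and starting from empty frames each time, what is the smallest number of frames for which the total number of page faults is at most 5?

4

f=1: 12 faults
f=2: 8 faults
f=3: 6 faults
f=4: 5 faults
f=5: 5 faults
Smallest f with faults ≤ 5 is 4.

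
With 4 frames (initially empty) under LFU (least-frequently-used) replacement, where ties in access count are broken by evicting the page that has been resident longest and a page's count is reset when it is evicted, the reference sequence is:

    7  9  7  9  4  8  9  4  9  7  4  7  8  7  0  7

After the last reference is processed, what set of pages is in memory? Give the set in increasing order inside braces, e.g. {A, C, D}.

{0, 4, 7, 9}

7: fault, frames [7]
9: fault, frames [7, 9]
7: hit
9: hit
4: fault, frames [7, 9, 4]
8: fault, frames [7, 9, 4, 8]
9: hit
4: hit
9: hit
7: hit
4: hit
7: hit
8: hit
7: hit
0: fault, evict 8, frames [7, 9, 4, 0]
7: hit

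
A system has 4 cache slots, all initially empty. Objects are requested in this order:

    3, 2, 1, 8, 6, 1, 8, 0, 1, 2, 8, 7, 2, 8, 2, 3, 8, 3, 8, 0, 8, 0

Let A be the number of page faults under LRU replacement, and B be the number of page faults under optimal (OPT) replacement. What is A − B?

2

Under LRU: F F F F F . . F . F . F . . . F . . . F . . → 10 faults.
Under OPT: F F F F F . . F . . . F . . . F . . . . . . → 8 faults.
A − B = 10 − 8 = 2.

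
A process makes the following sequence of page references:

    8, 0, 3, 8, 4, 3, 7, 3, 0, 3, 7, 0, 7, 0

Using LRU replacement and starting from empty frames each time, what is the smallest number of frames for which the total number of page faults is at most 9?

f=1: 14 faults
f=2: 10 faults
f=3: 6 faults
f=4: 6 faults
f=5: 5 faults
Smallest f with faults ≤ 9 is 3.

3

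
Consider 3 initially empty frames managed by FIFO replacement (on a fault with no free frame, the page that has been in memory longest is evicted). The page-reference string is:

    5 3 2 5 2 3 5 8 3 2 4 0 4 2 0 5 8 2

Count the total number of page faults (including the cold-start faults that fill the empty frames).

5 → fault, frames (5)
3 → fault, frames (5 3)
2 → fault, frames (5 3 2)
5 → hit
2 → hit
3 → hit
5 → hit
8 → fault, evict 5, frames (3 2 8)
3 → hit
2 → hit
4 → fault, evict 3, frames (2 8 4)
0 → fault, evict 2, frames (8 4 0)
4 → hit
2 → fault, evict 8, frames (4 0 2)
0 → hit
5 → fault, evict 4, frames (0 2 5)
8 → fault, evict 0, frames (2 5 8)
2 → hit
Page faults: 9.

9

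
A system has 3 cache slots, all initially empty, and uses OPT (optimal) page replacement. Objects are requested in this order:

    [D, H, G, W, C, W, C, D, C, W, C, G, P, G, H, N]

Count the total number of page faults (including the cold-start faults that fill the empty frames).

D → miss, frames [D]
H → miss, frames [D, H]
G → miss, frames [D, H, G]
W → miss, evict H, frames [D, G, W]
C → miss, evict G, frames [D, W, C]
W → hit
C → hit
D → hit
C → hit
W → hit
C → hit
G → miss, evict C, frames [D, W, G]
P → miss, evict W, frames [D, G, P]
G → hit
H → miss, evict P, frames [D, G, H]
N → miss, evict H, frames [D, G, N]
Page faults: 9.

9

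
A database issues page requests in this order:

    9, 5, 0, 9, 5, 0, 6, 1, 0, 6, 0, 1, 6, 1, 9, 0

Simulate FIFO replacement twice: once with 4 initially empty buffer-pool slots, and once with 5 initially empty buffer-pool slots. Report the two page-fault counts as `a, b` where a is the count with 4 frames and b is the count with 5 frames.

6, 5

4 frames: F F F . . . F F . . . . . . F . → 6 faults.
5 frames: F F F . . . F F . . . . . . . . → 5 faults.
5 < 6: adding a frame reduced faults, as is typical.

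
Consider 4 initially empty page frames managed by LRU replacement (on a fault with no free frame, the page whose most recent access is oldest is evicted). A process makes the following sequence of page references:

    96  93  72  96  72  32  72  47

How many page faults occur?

5

96 -> fault, frames (96)
93 -> fault, frames (96 93)
72 -> fault, frames (96 93 72)
96 -> hit
72 -> hit
32 -> fault, frames (93 96 72 32)
72 -> hit
47 -> fault, evict 93, frames (96 32 72 47)
Page faults: 5.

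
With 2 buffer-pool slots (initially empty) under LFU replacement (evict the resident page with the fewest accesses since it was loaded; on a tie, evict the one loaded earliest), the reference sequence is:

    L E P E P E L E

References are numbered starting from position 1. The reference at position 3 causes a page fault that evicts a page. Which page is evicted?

pos 1: L: miss, frames (L)
pos 2: E: miss, frames (L E)
pos 3: P: miss, evict L, frames (E P)
At position 3, page L is evicted.

L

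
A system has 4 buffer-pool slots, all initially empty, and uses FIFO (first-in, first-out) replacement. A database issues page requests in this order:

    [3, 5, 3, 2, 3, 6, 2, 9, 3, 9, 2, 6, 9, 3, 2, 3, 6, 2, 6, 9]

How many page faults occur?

3: miss, frames (3)
5: miss, frames (3 5)
3: hit
2: miss, frames (3 5 2)
3: hit
6: miss, frames (3 5 2 6)
2: hit
9: miss, evict 3, frames (5 2 6 9)
3: miss, evict 5, frames (2 6 9 3)
9: hit
2: hit
6: hit
9: hit
3: hit
2: hit
3: hit
6: hit
2: hit
6: hit
9: hit
Page faults: 6.

6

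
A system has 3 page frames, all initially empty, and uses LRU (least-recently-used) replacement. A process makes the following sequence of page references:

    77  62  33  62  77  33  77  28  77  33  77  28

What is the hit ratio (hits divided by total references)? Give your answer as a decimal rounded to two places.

0.67

77: fault, frames (77)
62: fault, frames (77 62)
33: fault, frames (77 62 33)
62: hit
77: hit
33: hit
77: hit
28: fault, evict 62, frames (33 77 28)
77: hit
33: hit
77: hit
28: hit
Hits: 8 of 12 references → 8/12 = 0.6667.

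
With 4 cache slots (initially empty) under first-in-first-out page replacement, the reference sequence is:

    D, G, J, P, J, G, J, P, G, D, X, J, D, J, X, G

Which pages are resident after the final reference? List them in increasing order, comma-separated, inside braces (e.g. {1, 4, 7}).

D: miss, frames [D]
G: miss, frames [D, G]
J: miss, frames [D, G, J]
P: miss, frames [D, G, J, P]
J: hit
G: hit
J: hit
P: hit
G: hit
D: hit
X: miss, evict D, frames [G, J, P, X]
J: hit
D: miss, evict G, frames [J, P, X, D]
J: hit
X: hit
G: miss, evict J, frames [P, X, D, G]

{D, G, P, X}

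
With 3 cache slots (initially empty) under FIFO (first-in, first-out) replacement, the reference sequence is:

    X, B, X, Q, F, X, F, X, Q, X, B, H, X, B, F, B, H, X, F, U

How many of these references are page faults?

X → fault, frames {X}
B → fault, frames {X,B}
X → hit
Q → fault, frames {X,B,Q}
F → fault, evict X, frames {B,Q,F}
X → fault, evict B, frames {Q,F,X}
F → hit
X → hit
Q → hit
X → hit
B → fault, evict Q, frames {F,X,B}
H → fault, evict F, frames {X,B,H}
X → hit
B → hit
F → fault, evict X, frames {B,H,F}
B → hit
H → hit
X → fault, evict B, frames {H,F,X}
F → hit
U → fault, evict H, frames {F,X,U}
Page faults: 10.

10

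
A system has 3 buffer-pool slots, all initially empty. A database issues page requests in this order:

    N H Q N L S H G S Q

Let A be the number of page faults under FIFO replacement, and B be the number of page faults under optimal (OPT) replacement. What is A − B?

2

Under FIFO: F F F . F F F F . F → 8 faults.
Under OPT: F F F . F F . F . . → 6 faults.
A − B = 8 − 6 = 2.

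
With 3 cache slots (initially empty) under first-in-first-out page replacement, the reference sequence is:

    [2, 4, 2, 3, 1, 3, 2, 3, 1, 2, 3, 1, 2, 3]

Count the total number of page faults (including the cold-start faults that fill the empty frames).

2 → fault, frames {2}
4 → fault, frames {2,4}
2 → hit
3 → fault, frames {2,4,3}
1 → fault, evict 2, frames {4,3,1}
3 → hit
2 → fault, evict 4, frames {3,1,2}
3 → hit
1 → hit
2 → hit
3 → hit
1 → hit
2 → hit
3 → hit
Page faults: 5.

5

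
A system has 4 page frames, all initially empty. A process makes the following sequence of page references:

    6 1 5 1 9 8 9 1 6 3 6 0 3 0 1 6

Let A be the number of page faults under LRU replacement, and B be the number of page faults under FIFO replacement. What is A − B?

Under LRU: F F F . F F . . F F . F . . . . → 8 faults.
Under FIFO: F F F . F F . . F F . F . . F . → 9 faults.
A − B = 8 − 9 = -1.

-1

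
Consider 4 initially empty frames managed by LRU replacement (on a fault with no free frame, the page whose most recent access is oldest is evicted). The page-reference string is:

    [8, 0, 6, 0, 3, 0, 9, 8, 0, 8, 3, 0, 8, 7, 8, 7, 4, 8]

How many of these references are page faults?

8

8 -> miss, frames (8)
0 -> miss, frames (8 0)
6 -> miss, frames (8 0 6)
0 -> hit
3 -> miss, frames (8 6 0 3)
0 -> hit
9 -> miss, evict 8, frames (6 3 0 9)
8 -> miss, evict 6, frames (3 0 9 8)
0 -> hit
8 -> hit
3 -> hit
0 -> hit
8 -> hit
7 -> miss, evict 9, frames (3 0 8 7)
8 -> hit
7 -> hit
4 -> miss, evict 3, frames (0 8 7 4)
8 -> hit
Page faults: 8.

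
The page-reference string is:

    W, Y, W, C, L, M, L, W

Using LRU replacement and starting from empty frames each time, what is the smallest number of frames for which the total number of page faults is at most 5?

4

f=1: 8 faults
f=2: 6 faults
f=3: 6 faults
f=4: 5 faults
f=5: 5 faults
Smallest f with faults ≤ 5 is 4.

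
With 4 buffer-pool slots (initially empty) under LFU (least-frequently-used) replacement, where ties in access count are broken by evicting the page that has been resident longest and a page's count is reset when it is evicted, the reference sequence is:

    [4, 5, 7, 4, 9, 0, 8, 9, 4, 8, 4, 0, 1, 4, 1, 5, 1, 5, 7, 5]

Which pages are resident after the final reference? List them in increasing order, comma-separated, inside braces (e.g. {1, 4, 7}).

{1, 4, 5, 7}

4 -> fault, frames (4)
5 -> fault, frames (4 5)
7 -> fault, frames (4 5 7)
4 -> hit
9 -> fault, frames (4 5 7 9)
0 -> fault, evict 5, frames (4 7 9 0)
8 -> fault, evict 7, frames (4 9 0 8)
9 -> hit
4 -> hit
8 -> hit
4 -> hit
0 -> hit
1 -> fault, evict 9, frames (4 0 8 1)
4 -> hit
1 -> hit
5 -> fault, evict 0, frames (4 8 1 5)
1 -> hit
5 -> hit
7 -> fault, evict 8, frames (4 1 5 7)
5 -> hit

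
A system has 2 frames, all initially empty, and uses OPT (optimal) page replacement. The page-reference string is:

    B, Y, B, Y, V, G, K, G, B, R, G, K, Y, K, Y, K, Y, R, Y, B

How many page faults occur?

11

B: fault, frames [B]
Y: fault, frames [B, Y]
B: hit
Y: hit
V: fault, evict Y, frames [B, V]
G: fault, evict V, frames [B, G]
K: fault, evict B, frames [G, K]
G: hit
B: fault, evict K, frames [G, B]
R: fault, evict B, frames [G, R]
G: hit
K: fault, evict G, frames [R, K]
Y: fault, evict R, frames [K, Y]
K: hit
Y: hit
K: hit
Y: hit
R: fault, evict K, frames [Y, R]
Y: hit
B: fault, evict R, frames [Y, B]
Page faults: 11.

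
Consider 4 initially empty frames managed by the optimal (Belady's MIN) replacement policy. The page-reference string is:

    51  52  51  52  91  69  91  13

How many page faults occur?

5

51: fault, frames {51}
52: fault, frames {51,52}
51: hit
52: hit
91: fault, frames {51,52,91}
69: fault, frames {51,52,91,69}
91: hit
13: fault, evict 69, frames {51,52,91,13}
Page faults: 5.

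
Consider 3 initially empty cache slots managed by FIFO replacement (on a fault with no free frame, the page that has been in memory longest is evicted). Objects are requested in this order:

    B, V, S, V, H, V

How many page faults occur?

B: fault, frames {B}
V: fault, frames {B,V}
S: fault, frames {B,V,S}
V: hit
H: fault, evict B, frames {V,S,H}
V: hit
Page faults: 4.

4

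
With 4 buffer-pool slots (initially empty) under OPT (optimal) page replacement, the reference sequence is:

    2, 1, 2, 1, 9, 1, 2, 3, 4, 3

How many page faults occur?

2 → miss, frames {2}
1 → miss, frames {2,1}
2 → hit
1 → hit
9 → miss, frames {2,1,9}
1 → hit
2 → hit
3 → miss, frames {2,1,9,3}
4 → miss, evict 9, frames {2,1,3,4}
3 → hit
Page faults: 5.

5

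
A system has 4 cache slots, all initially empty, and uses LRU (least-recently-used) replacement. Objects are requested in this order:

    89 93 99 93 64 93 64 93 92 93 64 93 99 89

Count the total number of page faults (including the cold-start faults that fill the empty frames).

89 → miss, frames (89)
93 → miss, frames (89 93)
99 → miss, frames (89 93 99)
93 → hit
64 → miss, frames (89 99 93 64)
93 → hit
64 → hit
93 → hit
92 → miss, evict 89, frames (99 64 93 92)
93 → hit
64 → hit
93 → hit
99 → hit
89 → miss, evict 92, frames (64 93 99 89)
Page faults: 6.

6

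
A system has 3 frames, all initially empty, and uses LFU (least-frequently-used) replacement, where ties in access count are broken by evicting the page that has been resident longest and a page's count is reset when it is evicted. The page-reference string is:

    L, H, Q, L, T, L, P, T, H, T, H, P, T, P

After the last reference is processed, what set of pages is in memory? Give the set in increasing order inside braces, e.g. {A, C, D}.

{L, P, T}

L -> fault, frames (L)
H -> fault, frames (L H)
Q -> fault, frames (L H Q)
L -> hit
T -> fault, evict H, frames (L Q T)
L -> hit
P -> fault, evict Q, frames (L T P)
T -> hit
H -> fault, evict P, frames (L T H)
T -> hit
H -> hit
P -> fault, evict H, frames (L T P)
T -> hit
P -> hit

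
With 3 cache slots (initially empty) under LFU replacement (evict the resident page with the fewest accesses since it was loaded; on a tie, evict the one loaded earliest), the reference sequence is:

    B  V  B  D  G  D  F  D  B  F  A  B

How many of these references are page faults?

B -> fault, frames (B)
V -> fault, frames (B V)
B -> hit
D -> fault, frames (B V D)
G -> fault, evict V, frames (B D G)
D -> hit
F -> fault, evict G, frames (B D F)
D -> hit
B -> hit
F -> hit
A -> fault, evict F, frames (B D A)
B -> hit
Page faults: 6.

6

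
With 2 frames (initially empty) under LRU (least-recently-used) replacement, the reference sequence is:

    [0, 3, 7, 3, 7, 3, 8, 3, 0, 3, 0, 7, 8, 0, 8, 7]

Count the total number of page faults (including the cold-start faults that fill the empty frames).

9

0 -> miss, frames [0]
3 -> miss, frames [0, 3]
7 -> miss, evict 0, frames [3, 7]
3 -> hit
7 -> hit
3 -> hit
8 -> miss, evict 7, frames [3, 8]
3 -> hit
0 -> miss, evict 8, frames [3, 0]
3 -> hit
0 -> hit
7 -> miss, evict 3, frames [0, 7]
8 -> miss, evict 0, frames [7, 8]
0 -> miss, evict 7, frames [8, 0]
8 -> hit
7 -> miss, evict 0, frames [8, 7]
Page faults: 9.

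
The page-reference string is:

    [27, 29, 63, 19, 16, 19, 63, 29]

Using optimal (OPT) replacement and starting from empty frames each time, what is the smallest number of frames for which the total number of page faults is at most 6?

f=1: 8 faults
f=2: 7 faults
f=3: 6 faults
f=4: 5 faults
f=5: 5 faults
Smallest f with faults ≤ 6 is 3.

3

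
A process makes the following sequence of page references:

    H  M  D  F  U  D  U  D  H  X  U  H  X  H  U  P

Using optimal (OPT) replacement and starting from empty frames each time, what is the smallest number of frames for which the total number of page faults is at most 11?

f=1: 16 faults
f=2: 10 faults
f=3: 7 faults
f=4: 7 faults
f=5: 7 faults
f=6: 7 faults
f=7: 7 faults
Smallest f with faults ≤ 11 is 2.

2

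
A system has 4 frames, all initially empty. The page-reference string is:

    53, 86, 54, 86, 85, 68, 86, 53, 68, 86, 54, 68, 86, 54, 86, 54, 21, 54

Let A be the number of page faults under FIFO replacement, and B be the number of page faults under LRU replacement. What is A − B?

Under FIFO: F F F . F F . F . F F . . . . . F . → 9 faults.
Under LRU: F F F . F F . F . . F . . . . . F . → 8 faults.
A − B = 9 − 8 = 1.

1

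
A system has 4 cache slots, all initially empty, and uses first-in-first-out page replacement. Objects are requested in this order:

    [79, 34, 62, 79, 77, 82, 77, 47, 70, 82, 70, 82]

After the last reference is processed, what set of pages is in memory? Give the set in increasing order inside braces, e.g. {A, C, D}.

{47, 70, 77, 82}

79: fault, frames [79]
34: fault, frames [79, 34]
62: fault, frames [79, 34, 62]
79: hit
77: fault, frames [79, 34, 62, 77]
82: fault, evict 79, frames [34, 62, 77, 82]
77: hit
47: fault, evict 34, frames [62, 77, 82, 47]
70: fault, evict 62, frames [77, 82, 47, 70]
82: hit
70: hit
82: hit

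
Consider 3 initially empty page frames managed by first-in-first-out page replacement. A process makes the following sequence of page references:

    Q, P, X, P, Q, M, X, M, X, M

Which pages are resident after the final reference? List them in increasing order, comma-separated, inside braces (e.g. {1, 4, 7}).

Q -> miss, frames {Q}
P -> miss, frames {Q,P}
X -> miss, frames {Q,P,X}
P -> hit
Q -> hit
M -> miss, evict Q, frames {P,X,M}
X -> hit
M -> hit
X -> hit
M -> hit

{M, P, X}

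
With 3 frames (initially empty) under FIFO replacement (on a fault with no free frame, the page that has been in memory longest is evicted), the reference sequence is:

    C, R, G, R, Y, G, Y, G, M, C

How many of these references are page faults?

6

C -> fault, frames {C}
R -> fault, frames {C,R}
G -> fault, frames {C,R,G}
R -> hit
Y -> fault, evict C, frames {R,G,Y}
G -> hit
Y -> hit
G -> hit
M -> fault, evict R, frames {G,Y,M}
C -> fault, evict G, frames {Y,M,C}
Page faults: 6.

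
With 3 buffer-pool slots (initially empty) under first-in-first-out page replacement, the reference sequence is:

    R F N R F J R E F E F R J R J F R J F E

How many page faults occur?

10

R → miss, frames {R}
F → miss, frames {R,F}
N → miss, frames {R,F,N}
R → hit
F → hit
J → miss, evict R, frames {F,N,J}
R → miss, evict F, frames {N,J,R}
E → miss, evict N, frames {J,R,E}
F → miss, evict J, frames {R,E,F}
E → hit
F → hit
R → hit
J → miss, evict R, frames {E,F,J}
R → miss, evict E, frames {F,J,R}
J → hit
F → hit
R → hit
J → hit
F → hit
E → miss, evict F, frames {J,R,E}
Page faults: 10.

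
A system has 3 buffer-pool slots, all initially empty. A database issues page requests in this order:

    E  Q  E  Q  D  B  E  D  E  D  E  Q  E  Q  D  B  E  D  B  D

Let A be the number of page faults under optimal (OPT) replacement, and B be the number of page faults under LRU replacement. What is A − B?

Under OPT: F F . . F F . . . . . F . . . F . . . . → 6 faults.
Under LRU: F F . . F F F . . . . F . . . F F . . . → 8 faults.
A − B = 6 − 8 = -2.

-2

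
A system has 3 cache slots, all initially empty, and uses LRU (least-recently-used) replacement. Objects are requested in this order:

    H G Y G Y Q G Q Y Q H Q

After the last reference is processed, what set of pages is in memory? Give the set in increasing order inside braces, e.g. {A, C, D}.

{H, Q, Y}

H -> fault, frames (H)
G -> fault, frames (H G)
Y -> fault, frames (H G Y)
G -> hit
Y -> hit
Q -> fault, evict H, frames (G Y Q)
G -> hit
Q -> hit
Y -> hit
Q -> hit
H -> fault, evict G, frames (Y Q H)
Q -> hit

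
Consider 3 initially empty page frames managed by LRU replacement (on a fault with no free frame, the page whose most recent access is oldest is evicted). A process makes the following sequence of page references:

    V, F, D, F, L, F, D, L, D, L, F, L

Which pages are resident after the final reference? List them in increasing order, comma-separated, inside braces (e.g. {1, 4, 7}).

{D, F, L}

V: miss, frames [V]
F: miss, frames [V, F]
D: miss, frames [V, F, D]
F: hit
L: miss, evict V, frames [D, F, L]
F: hit
D: hit
L: hit
D: hit
L: hit
F: hit
L: hit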